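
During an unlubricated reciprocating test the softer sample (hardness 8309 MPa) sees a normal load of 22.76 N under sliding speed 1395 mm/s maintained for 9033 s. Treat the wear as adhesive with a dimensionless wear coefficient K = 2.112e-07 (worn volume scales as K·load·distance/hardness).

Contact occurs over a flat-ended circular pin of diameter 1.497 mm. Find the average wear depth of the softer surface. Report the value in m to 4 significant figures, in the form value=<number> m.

The intermediates are shown rounded; every step keeps full precision — one final rounding, at 4 significant digits.
Sliding speed v = 1395 mm/s = 1.395 m/s. Distance covered L = v·t = 1.395 m/s × 9033 s = 1.260e+04 m.
Hardness H = 8309 MPa = 8.309e+09 Pa.
Pin diameter d = 1.497 mm = 0.001497 m. Contact area A = π·d²/4 = π·(0.001497 m)²/4 = 1.760e-06 m².
Expressed in SI base units: W = 22.76 N, H = 8.309e+09 Pa, K = 2.112e-07.
The Archard volume V = K·W·L/H = 2.112e-07 · 22.76 · 1.260e+04 / 8.309e+09 = 7.290e-12 m³.
Average depth h = V/A = 7.290e-12 / 1.760e-06 = 4.142e-06 m.

value=4.142e-06 m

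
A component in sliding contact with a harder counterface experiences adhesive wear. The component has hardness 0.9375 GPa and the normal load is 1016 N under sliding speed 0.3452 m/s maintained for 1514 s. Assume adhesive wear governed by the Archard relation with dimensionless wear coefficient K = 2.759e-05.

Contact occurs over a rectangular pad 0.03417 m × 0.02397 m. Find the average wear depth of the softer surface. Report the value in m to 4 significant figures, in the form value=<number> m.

The algebra holds full precision, and shown intermediates are rounded — one final rounding, at four significant figures.
Total distance L = v·t = 0.3452 m/s × 1514 s = 522.6 m.
Hardness H = 0.9375 GPa = 9.375e+08 Pa.
Contact area A = 0.03417 m × 0.02397 m = 8.191e-04 m².
Working in SI base units: W = 1016 N, H = 9.375e+08 Pa, K = 2.759e-05.
Volume removed: V = K·W·L/H = 2.759e-05 · 1016 · 522.6 / 9.375e+08 = 1.563e-08 m³.
Average depth h = V/A = 1.563e-08 / 8.191e-04 = 1.908e-05 m.

value=1.908e-05 m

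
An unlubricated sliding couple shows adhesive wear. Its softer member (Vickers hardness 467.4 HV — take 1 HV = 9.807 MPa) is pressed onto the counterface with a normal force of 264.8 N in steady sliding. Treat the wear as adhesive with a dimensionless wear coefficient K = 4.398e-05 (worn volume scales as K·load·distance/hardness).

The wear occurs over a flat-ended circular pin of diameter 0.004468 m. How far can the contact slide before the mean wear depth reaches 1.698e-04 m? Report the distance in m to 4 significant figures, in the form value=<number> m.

The intermediates are displayed rounded — the algebra maintains full precision. Rounded once at the end to 4 significant digits.
Hardness H = 467.4 HV × 9.807 MPa/HV = 4584 MPa = 4.584e+09 Pa.
Contact area A = π·d²/4 = π·(0.004468 m)²/4 = 1.568e-05 m².
Restated in SI base units: W = 264.8 N, H = 4.584e+09 Pa, K = 4.398e-05.
Permissible volume V_lim = h_lim·A = 1.698e-04 · 1.568e-05 = 2.662e-09 m³.
Thus life L = V_lim·H/(K·W) = 2.662e-09 · 4.584e+09 / (4.398e-05 · 264.8) = 1048 m.

value=1048 m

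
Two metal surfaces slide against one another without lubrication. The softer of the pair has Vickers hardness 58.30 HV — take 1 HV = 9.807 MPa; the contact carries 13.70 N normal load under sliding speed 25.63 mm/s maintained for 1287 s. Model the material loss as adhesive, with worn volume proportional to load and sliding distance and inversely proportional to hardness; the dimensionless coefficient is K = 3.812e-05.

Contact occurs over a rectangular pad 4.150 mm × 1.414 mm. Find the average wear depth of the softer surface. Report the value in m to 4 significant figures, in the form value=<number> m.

Every step carries full precision; displayed values are rounded — rounded just once, at 4 significant digits.
Convert: Sliding speed v = 25.63 mm/s = 0.02563 m/s. Distance L = v·t = 0.02563 m/s × 1287 s = 32.99 m.
Convert: Hardness H = 58.30 HV × 9.807 MPa/HV = 571.7 MPa = 5.717e+08 Pa.
Convert: Pad sides 4.150 mm × 1.414 mm = 0.004150 m × 0.001414 m. Contact area A = 0.004150 m × 0.001414 m = 5.868e-06 m².
SI base units throughout: W = 13.70 N, H = 5.717e+08 Pa, K = 3.812e-05.
Wear volume V = K·W·L/H = 3.812e-05 · 13.70 · 32.99 / 5.717e+08 = 3.013e-11 m³.
Mean wear depth h = V/A = 3.013e-11 / 5.868e-06 = 5.135e-06 m.

value=5.135e-06 m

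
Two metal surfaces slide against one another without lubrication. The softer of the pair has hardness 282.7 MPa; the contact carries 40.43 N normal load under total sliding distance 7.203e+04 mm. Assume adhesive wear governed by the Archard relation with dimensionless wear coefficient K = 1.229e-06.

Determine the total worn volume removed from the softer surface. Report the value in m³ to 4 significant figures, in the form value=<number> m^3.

value=1.266e-11 m^3

Every step carries full precision — the intermediates are displayed rounded; one final rounding, at four significant figures.
Path length L = 7.203e+04 mm = 72.03 m.
Hardness H = 282.7 MPa = 2.827e+08 Pa.
Restated in SI base units: W = 40.43 N, H = 2.827e+08 Pa, K = 1.229e-06.
Archard relation: V = K·W·L/H = 1.229e-06 · 40.43 · 72.03 / 2.827e+08 = 1.266e-11 m³.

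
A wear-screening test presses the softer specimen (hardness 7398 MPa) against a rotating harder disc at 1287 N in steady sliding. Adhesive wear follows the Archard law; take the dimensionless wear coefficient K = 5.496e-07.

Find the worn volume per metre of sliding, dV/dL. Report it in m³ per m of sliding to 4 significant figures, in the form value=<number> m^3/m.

The intermediates are printed rounded — all working math holds full precision. Rounded once at the end to four significant figures.
Convert: Hardness H = 7398 MPa = 7.398e+09 Pa.
Collected in SI base units: W = 1287 N, H = 7.398e+09 Pa, K = 5.496e-07.
Rate of wear dV/dL = K·W/H: 5.496e-07 · 1287 / 7.398e+09 = 9.561e-14 m³/m.

value=9.561e-14 m^3/m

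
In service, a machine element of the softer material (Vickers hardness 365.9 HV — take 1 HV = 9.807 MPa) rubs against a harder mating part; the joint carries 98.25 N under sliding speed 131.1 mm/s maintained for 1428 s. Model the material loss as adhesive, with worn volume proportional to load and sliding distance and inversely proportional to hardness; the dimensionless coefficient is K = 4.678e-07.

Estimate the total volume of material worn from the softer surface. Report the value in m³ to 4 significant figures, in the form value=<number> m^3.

value=2.398e-12 m^3

The intermediates are shown rounded. All arithmetic keeps full precision, and a single final rounding to four significant figures.
Sliding speed v = 131.1 mm/s = 0.1311 m/s. Distance L = v·t = 0.1311 m/s × 1428 s = 187.2 m.
Hardness H = 365.9 HV × 9.807 MPa/HV = 3588 MPa = 3.588e+09 Pa.
Expressed in SI base units: W = 98.25 N, H = 3.588e+09 Pa, K = 4.678e-07.
Volume removed: V = K·W·L/H = 4.678e-07 · 98.25 · 187.2 / 3.588e+09 = 2.398e-12 m³.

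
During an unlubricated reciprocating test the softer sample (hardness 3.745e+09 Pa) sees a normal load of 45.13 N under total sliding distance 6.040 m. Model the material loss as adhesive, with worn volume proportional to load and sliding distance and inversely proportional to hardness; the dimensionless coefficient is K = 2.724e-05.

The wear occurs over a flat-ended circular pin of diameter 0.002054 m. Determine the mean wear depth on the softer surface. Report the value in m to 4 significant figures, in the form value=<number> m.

Intermediates are shown rounded. Every step carries full precision. Rounded just once to four significant digits.
Convert: Contact area A = π·d²/4 = π·(0.002054 m)²/4 = 3.314e-06 m².
Restated in SI base units: W = 45.13 N, H = 3.745e+09 Pa, K = 2.724e-05.
Volume removed: V = K·W·L/H = 2.724e-05 · 45.13 · 6.040 / 3.745e+09 = 1.983e-12 m³.
Depth of wear h = V/A = 1.983e-12 / 3.314e-06 = 5.984e-07 m.

value=5.984e-07 m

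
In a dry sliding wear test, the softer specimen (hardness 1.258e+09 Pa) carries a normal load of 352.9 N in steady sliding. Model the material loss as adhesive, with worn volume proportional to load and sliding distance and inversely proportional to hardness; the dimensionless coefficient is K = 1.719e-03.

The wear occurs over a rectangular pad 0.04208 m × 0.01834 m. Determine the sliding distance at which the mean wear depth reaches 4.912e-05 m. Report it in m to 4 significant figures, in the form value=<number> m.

value=78.61 m

Intermediate values are printed rounded; the computation runs at exact precision. Rounded just once to 4 significant digits.
Contact area A = 0.04208 m × 0.01834 m = 7.717e-04 m².
Collected in SI base units: W = 352.9 N, H = 1.258e+09 Pa, K = 1.719e-03.
Permissible volume V_lim = h_lim·A = 4.912e-05 · 7.717e-04 = 3.791e-08 m³.
Life L = V_lim·H/(K·W) = 3.791e-08 · 1.258e+09 / (1.719e-03 · 352.9) = 78.61 m.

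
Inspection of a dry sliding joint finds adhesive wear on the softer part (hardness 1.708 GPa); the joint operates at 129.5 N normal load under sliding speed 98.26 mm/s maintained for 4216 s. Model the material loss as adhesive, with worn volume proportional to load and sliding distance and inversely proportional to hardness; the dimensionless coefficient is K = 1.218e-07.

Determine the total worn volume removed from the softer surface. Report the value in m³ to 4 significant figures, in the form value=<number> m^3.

value=3.826e-12 m^3

Every step keeps full float precision. The intermediates are displayed rounded. Rounded just once to 4 significant figures.
Convert: Sliding speed v = 98.26 mm/s = 0.09826 m/s. Sliding distance L = v·t = 0.09826 m/s × 4216 s = 414.3 m.
Convert: Hardness H = 1.708 GPa = 1.708e+09 Pa.
In SI base units, W = 129.5 N, H = 1.708e+09 Pa, K = 1.218e-07.
The Archard volume V = K·W·L/H = 1.218e-07 · 129.5 · 414.3 / 1.708e+09 = 3.826e-12 m³.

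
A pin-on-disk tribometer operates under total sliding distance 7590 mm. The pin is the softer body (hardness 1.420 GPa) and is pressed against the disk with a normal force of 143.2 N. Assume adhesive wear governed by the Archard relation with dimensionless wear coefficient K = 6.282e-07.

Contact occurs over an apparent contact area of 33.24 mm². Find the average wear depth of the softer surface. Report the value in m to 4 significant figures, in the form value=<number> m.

Intermediate values are displayed rounded — all working math holds exact precision; one final rounding to 4 significant figures.
Convert: Total distance L = 7590 mm = 7.590 m.
Convert: Hardness H = 1.420 GPa = 1.420e+09 Pa.
Convert: Contact area A = 33.24 mm² = 3.324e-05 m².
As SI base values: W = 143.2 N, H = 1.420e+09 Pa, K = 6.282e-07.
Worn volume V = K·W·L/H = 6.282e-07 · 143.2 · 7.590 / 1.420e+09 = 4.808e-13 m³.
Wear depth h = V/A = 4.808e-13 / 3.324e-05 = 1.447e-08 m.

value=1.447e-08 m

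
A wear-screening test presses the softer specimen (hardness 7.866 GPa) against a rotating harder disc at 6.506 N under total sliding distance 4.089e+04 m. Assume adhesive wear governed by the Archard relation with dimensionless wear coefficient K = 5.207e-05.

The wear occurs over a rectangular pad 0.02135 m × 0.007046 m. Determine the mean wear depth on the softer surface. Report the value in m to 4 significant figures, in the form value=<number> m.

The intermediates appear rounded — the algebra maintains full float precision; one final rounding, at 4 significant figures.
Convert: Hardness H = 7.866 GPa = 7.866e+09 Pa.
Convert: Contact area A = 0.02135 m × 0.007046 m = 1.504e-04 m².
As SI base values: W = 6.506 N, H = 7.866e+09 Pa, K = 5.207e-05.
Archard volume V = K·W·L/H = 5.207e-05 · 6.506 · 4.089e+04 / 7.866e+09 = 1.761e-09 m³.
Mean depth h = V/A = 1.761e-09 / 1.504e-04 = 1.171e-05 m.

value=1.171e-05 m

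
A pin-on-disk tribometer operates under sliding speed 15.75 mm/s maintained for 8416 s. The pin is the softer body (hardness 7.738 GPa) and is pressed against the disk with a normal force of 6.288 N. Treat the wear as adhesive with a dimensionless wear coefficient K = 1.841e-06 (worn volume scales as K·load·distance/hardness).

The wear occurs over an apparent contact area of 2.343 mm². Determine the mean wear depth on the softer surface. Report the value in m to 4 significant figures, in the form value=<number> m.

value=8.464e-08 m

Each operation maintains full float precision. Intermediates are printed rounded, and a single final rounding to four significant digits.
Convert: Sliding speed v = 15.75 mm/s = 0.01575 m/s. The distance L = v·t = 0.01575 m/s × 8416 s = 132.6 m.
Convert: Hardness H = 7.738 GPa = 7.738e+09 Pa.
Convert: Contact area A = 2.343 mm² = 2.343e-06 m².
Working in SI base units: W = 6.288 N, H = 7.738e+09 Pa, K = 1.841e-06.
The Archard volume V = K·W·L/H = 1.841e-06 · 6.288 · 132.6 / 7.738e+09 = 1.983e-13 m³.
Depth h = V/A = 1.983e-13 / 2.343e-06 = 8.464e-08 m.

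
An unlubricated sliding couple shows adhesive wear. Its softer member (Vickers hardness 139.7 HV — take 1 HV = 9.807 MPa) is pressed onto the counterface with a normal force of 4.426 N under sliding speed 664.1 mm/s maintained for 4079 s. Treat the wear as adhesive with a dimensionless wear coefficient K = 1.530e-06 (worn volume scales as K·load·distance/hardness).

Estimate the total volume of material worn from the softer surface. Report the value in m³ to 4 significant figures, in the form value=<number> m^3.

Printed values are rounded, and all arithmetic carries full precision — a lone final rounding: 4 significant digits.
Convert: Sliding speed v = 664.1 mm/s = 0.6641 m/s. Sliding distance L = v·t = 0.6641 m/s × 4079 s = 2709 m.
Convert: Hardness H = 139.7 HV × 9.807 MPa/HV = 1370 MPa = 1.370e+09 Pa.
Restated in SI base units: W = 4.426 N, H = 1.370e+09 Pa, K = 1.530e-06.
Wear volume V = K·W·L/H = 1.530e-06 · 4.426 · 2709 / 1.370e+09 = 1.339e-11 m³.

value=1.339e-11 m^3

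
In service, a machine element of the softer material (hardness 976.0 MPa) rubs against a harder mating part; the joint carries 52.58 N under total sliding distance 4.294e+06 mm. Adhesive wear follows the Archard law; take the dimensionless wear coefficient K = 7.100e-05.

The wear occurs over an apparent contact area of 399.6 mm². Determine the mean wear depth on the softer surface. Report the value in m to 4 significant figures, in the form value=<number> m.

value=4.110e-05 m

The intermediates are printed rounded. All working math carries full precision; a single final rounding to four significant figures.
Distance L = 4.294e+06 mm = 4294 m.
Hardness H = 976.0 MPa = 9.760e+08 Pa.
Contact area A = 399.6 mm² = 3.996e-04 m².
Working in SI base units: W = 52.58 N, H = 9.760e+08 Pa, K = 7.100e-05.
Archard relation: V = K·W·L/H = 7.100e-05 · 52.58 · 4294 / 9.760e+08 = 1.642e-08 m³.
Depth h = V/A = 1.642e-08 / 3.996e-04 = 4.110e-05 m.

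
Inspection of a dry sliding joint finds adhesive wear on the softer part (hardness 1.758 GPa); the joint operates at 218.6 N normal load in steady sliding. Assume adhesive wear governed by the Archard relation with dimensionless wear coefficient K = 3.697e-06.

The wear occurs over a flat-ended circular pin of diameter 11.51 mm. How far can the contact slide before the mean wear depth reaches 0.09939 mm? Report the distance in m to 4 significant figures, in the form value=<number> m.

The intermediates are printed rounded; all working math runs at exact precision; rounded once at the end, at four significant digits.
Hardness H = 1.758 GPa = 1.758e+09 Pa.
Pin diameter d = 11.51 mm = 0.01151 m. Contact area A = π·d²/4 = π·(0.01151 m)²/4 = 1.040e-04 m².
Depth limit h_lim = 0.09939 mm = 9.939e-05 m.
Working in SI base units: W = 218.6 N, H = 1.758e+09 Pa, K = 3.697e-06.
Wearable volume V_lim = h_lim·A = 9.939e-05 · 1.040e-04 = 1.034e-08 m³.
Life L = V_lim·H/(K·W) = 1.034e-08 · 1.758e+09 / (3.697e-06 · 218.6) = 2.250e+04 m.

value=2.250e+04 m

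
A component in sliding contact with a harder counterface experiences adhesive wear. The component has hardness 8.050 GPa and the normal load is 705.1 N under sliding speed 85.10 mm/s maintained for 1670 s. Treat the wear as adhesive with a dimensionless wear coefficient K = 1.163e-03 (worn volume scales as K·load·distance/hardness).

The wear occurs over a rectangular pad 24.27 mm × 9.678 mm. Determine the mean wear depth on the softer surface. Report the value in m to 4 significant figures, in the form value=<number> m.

Every step keeps full precision; the intermediates are printed rounded — a single final rounding to four significant digits.
Sliding speed v = 85.10 mm/s = 0.08510 m/s. Distance covered L = v·t = 0.08510 m/s × 1670 s = 142.1 m.
Hardness H = 8.050 GPa = 8.050e+09 Pa.
Pad sides 24.27 mm × 9.678 mm = 0.02427 m × 0.009678 m. Contact area A = 0.02427 m × 0.009678 m = 2.349e-04 m².
As SI base values: W = 705.1 N, H = 8.050e+09 Pa, K = 1.163e-03.
Archard volume V = K·W·L/H = 1.163e-03 · 705.1 · 142.1 / 8.050e+09 = 1.448e-08 m³.
Wear depth h = V/A = 1.448e-08 / 2.349e-04 = 6.163e-05 m.

value=6.163e-05 m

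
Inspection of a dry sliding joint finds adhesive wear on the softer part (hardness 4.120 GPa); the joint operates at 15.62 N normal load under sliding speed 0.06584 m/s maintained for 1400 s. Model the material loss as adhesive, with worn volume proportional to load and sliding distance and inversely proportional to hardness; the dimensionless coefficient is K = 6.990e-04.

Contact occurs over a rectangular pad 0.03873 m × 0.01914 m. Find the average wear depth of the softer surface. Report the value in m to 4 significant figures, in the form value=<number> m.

value=3.295e-07 m

The algebra carries exact precision. The intermediates are printed rounded. Rounded once at the end: four significant figures.
Distance covered L = v·t = 0.06584 m/s × 1400 s = 92.18 m.
Hardness H = 4.120 GPa = 4.120e+09 Pa.
Contact area A = 0.03873 m × 0.01914 m = 7.413e-04 m².
In SI base units: W = 15.62 N, H = 4.120e+09 Pa, K = 6.990e-04.
By Archard's law, V = K·W·L/H = 6.990e-04 · 15.62 · 92.18 / 4.120e+09 = 2.443e-10 m³.
Depth of wear h = V/A = 2.443e-10 / 7.413e-04 = 3.295e-07 m.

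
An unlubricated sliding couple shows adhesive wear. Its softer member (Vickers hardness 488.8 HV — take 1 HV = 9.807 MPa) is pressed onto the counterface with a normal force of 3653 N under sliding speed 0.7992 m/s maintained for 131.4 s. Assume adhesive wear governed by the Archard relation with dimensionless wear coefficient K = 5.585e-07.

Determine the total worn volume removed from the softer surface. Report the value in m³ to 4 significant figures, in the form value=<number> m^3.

Printed values are rounded. All working math maintains full precision — a single final rounding: 4 significant digits.
The distance L = v·t = 0.7992 m/s × 131.4 s = 105.0 m.
Hardness H = 488.8 HV × 9.807 MPa/HV = 4794 MPa = 4.794e+09 Pa.
In SI base units, W = 3653 N, H = 4.794e+09 Pa, K = 5.585e-07.
Apply Archard: V = K·W·L/H = 5.585e-07 · 3653 · 105.0 / 4.794e+09 = 4.469e-11 m³.

value=4.469e-11 m^3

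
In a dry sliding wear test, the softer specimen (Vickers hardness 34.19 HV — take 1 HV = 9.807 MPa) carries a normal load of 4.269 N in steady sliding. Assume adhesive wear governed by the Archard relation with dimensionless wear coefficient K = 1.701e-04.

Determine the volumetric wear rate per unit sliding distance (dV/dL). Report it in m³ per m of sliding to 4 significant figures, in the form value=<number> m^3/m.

Intermediates are printed rounded. All working math maintains full precision; one last rounding: 4 significant figures.
Hardness H = 34.19 HV × 9.807 MPa/HV = 335.3 MPa = 3.353e+08 Pa.
Restated in SI base units: W = 4.269 N, H = 3.353e+08 Pa, K = 1.701e-04.
Sliding wear rate dV/dL = K·W/H — distance-free: 1.701e-04 · 4.269 / 3.353e+08 = 2.166e-12 m³/m.

value=2.166e-12 m^3/m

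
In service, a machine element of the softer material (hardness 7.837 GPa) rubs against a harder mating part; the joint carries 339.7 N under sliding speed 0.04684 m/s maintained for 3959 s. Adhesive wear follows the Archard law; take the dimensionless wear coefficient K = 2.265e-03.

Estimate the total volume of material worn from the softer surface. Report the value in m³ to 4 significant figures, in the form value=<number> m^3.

The algebra holds exact precision; the intermediates are printed rounded — rounded once at the end to 4 significant figures.
Total distance L = v·t = 0.04684 m/s × 3959 s = 185.4 m.
Hardness H = 7.837 GPa = 7.837e+09 Pa.
Restated in SI base units: W = 339.7 N, H = 7.837e+09 Pa, K = 2.265e-03.
By Archard's law, V = K·W·L/H = 2.265e-03 · 339.7 · 185.4 / 7.837e+09 = 1.821e-08 m³.

value=1.821e-08 m^3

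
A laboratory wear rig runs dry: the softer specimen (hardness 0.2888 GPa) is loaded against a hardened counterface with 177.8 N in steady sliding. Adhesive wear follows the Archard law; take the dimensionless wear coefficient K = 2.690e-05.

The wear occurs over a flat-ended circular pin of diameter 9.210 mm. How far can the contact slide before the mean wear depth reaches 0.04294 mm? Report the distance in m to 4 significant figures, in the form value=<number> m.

The intermediates are shown rounded, and every step holds full float precision. Rounded once at the end, at four significant figures.
Convert: Hardness H = 0.2888 GPa = 2.888e+08 Pa.
Convert: Pin diameter d = 9.210 mm = 0.009210 m. Contact area A = π·d²/4 = π·(0.009210 m)²/4 = 6.662e-05 m².
Convert: Depth limit h_lim = 0.04294 mm = 4.294e-05 m.
As SI base values: W = 177.8 N, H = 2.888e+08 Pa, K = 2.690e-05.
Limit volume V_lim = h_lim·A = 4.294e-05 · 6.662e-05 = 2.861e-09 m³.
Inverting, life L = V_lim·H/(K·W) = 2.861e-09 · 2.888e+08 / (2.690e-05 · 177.8) = 172.7 m.

value=172.7 m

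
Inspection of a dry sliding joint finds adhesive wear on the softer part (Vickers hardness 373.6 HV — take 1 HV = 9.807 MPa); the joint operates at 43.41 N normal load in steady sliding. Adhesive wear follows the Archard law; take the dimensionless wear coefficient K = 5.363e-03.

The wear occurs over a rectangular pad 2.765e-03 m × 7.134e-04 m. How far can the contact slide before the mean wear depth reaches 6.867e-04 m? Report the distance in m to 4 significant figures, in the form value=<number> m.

Intermediates are shown rounded, and the algebra runs at exact precision, and rounded once at the end to 4 significant figures.
Convert: Hardness H = 373.6 HV × 9.807 MPa/HV = 3664 MPa = 3.664e+09 Pa.
Convert: Contact area A = 2.765e-03 m × 7.134e-04 m = 1.973e-06 m².
Restated in SI base units: W = 43.41 N, H = 3.664e+09 Pa, K = 5.363e-03.
Limit volume V_lim = h_lim·A = 6.867e-04 · 1.973e-06 = 1.355e-09 m³.
Thus life L = V_lim·H/(K·W) = 1.355e-09 · 3.664e+09 / (5.363e-03 · 43.41) = 21.32 m.

value=21.32 m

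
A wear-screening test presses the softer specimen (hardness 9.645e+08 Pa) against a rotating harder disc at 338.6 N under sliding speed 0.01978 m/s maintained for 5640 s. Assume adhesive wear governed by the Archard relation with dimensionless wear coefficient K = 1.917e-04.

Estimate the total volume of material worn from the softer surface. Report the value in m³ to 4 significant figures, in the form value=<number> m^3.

value=7.508e-09 m^3

Each operation maintains exact precision. Intermediate values appear rounded, and one last rounding to 4 significant digits.
Convert: Sliding distance L = v·t = 0.01978 m/s × 5640 s = 111.6 m.
As SI base values: W = 338.6 N, H = 9.645e+08 Pa, K = 1.917e-04.
The Archard volume V = K·W·L/H = 1.917e-04 · 338.6 · 111.6 / 9.645e+08 = 7.508e-09 m³.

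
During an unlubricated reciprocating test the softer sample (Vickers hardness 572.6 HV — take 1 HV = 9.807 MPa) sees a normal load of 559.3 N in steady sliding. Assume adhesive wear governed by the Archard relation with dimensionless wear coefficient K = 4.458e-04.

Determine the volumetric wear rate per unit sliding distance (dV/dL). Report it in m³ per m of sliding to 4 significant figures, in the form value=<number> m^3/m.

value=4.440e-11 m^3/m

The computation holds exact precision — shown intermediates are rounded, and rounded just once to 4 significant digits.
Hardness H = 572.6 HV × 9.807 MPa/HV = 5615 MPa = 5.615e+09 Pa.
SI base units throughout: W = 559.3 N, H = 5.615e+09 Pa, K = 4.458e-04.
Rate of wear dV/dL = K·W/H — distance-free: 4.458e-04 · 559.3 / 5.615e+09 = 4.440e-11 m³/m.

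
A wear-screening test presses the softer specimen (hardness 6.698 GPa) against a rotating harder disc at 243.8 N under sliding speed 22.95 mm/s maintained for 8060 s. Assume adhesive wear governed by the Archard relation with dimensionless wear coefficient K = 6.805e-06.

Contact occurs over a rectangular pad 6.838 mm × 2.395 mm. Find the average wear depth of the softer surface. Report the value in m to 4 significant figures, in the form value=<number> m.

value=2.798e-06 m

The computation holds exact precision. The intermediates are printed rounded; rounded once at the end to four significant digits.
Convert: Sliding speed v = 22.95 mm/s = 0.02295 m/s. The distance L = v·t = 0.02295 m/s × 8060 s = 185.0 m.
Convert: Hardness H = 6.698 GPa = 6.698e+09 Pa.
Convert: Pad sides 6.838 mm × 2.395 mm = 0.006838 m × 0.002395 m. Contact area A = 0.006838 m × 0.002395 m = 1.638e-05 m².
Working in SI base units: W = 243.8 N, H = 6.698e+09 Pa, K = 6.805e-06.
Archard relation: V = K·W·L/H = 6.805e-06 · 243.8 · 185.0 / 6.698e+09 = 4.582e-11 m³.
Depth of wear h = V/A = 4.582e-11 / 1.638e-05 = 2.798e-06 m.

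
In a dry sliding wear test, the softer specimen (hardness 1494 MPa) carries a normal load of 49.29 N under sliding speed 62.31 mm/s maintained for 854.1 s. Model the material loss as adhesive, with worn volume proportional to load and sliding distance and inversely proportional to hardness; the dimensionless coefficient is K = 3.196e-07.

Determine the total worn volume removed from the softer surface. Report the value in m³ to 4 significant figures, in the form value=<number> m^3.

value=5.612e-13 m^3

The intermediates are shown rounded. All working math runs at full float precision; one final rounding: 4 significant digits.
Convert: Sliding speed v = 62.31 mm/s = 0.06231 m/s. Total distance L = v·t = 0.06231 m/s × 854.1 s = 53.22 m.
Convert: Hardness H = 1494 MPa = 1.494e+09 Pa.
Working in SI base units: W = 49.29 N, H = 1.494e+09 Pa, K = 3.196e-07.
Archard relation: V = K·W·L/H = 3.196e-07 · 49.29 · 53.22 / 1.494e+09 = 5.612e-13 m³.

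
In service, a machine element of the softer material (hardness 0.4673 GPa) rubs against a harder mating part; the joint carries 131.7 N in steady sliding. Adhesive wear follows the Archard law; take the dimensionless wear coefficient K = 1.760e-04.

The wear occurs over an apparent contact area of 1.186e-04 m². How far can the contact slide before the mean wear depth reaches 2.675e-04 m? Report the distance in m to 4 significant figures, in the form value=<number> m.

value=639.6 m

The intermediates are displayed rounded; the computation holds full precision, and rounded just once to 4 significant digits.
Hardness H = 0.4673 GPa = 4.673e+08 Pa.
Collected in SI base units: W = 131.7 N, H = 4.673e+08 Pa, K = 1.760e-04.
Limit volume V_lim = h_lim·A = 2.675e-04 · 1.186e-04 = 3.173e-08 m³.
Life L = V_lim·H/(K·W) = 3.173e-08 · 4.673e+08 / (1.760e-04 · 131.7) = 639.6 m.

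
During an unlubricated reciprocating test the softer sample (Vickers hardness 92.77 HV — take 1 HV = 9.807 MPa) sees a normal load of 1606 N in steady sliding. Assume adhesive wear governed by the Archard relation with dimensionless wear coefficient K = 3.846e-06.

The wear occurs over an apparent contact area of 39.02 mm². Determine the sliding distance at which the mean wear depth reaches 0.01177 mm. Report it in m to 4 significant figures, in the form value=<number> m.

The algebra carries exact precision; intermediates are displayed rounded — one last rounding to 4 significant figures.
Convert: Hardness H = 92.77 HV × 9.807 MPa/HV = 909.8 MPa = 9.098e+08 Pa.
Convert: Contact area A = 39.02 mm² = 3.902e-05 m².
Convert: Depth limit h_lim = 0.01177 mm = 1.177e-05 m.
Restated in SI base units: W = 1606 N, H = 9.098e+08 Pa, K = 3.846e-06.
Allowed volume V_lim = h_lim·A = 1.177e-05 · 3.902e-05 = 4.593e-10 m³.
Thus life L = V_lim·H/(K·W) = 4.593e-10 · 9.098e+08 / (3.846e-06 · 1606) = 67.65 m.

value=67.65 m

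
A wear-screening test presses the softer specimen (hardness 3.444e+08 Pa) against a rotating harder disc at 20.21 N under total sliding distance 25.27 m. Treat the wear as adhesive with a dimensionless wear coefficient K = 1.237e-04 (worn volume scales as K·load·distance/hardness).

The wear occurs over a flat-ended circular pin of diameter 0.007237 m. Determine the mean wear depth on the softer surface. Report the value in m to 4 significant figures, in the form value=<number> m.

The intermediates are shown rounded. Each operation carries full float precision. Rounded just once: 4 significant figures.
Convert: Contact area A = π·d²/4 = π·(0.007237 m)²/4 = 4.113e-05 m².
Collected in SI base units: W = 20.21 N, H = 3.444e+08 Pa, K = 1.237e-04.
By Archard's law, V = K·W·L/H = 1.237e-04 · 20.21 · 25.27 / 3.444e+08 = 1.834e-10 m³.
Mean wear depth h = V/A = 1.834e-10 / 4.113e-05 = 4.459e-06 m.

value=4.459e-06 m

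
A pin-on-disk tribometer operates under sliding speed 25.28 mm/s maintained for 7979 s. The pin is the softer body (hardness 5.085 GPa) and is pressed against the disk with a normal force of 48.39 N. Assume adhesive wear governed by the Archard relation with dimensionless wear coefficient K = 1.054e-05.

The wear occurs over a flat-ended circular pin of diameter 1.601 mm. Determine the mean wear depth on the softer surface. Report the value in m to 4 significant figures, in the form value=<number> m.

value=1.005e-05 m

Every step runs at full float precision; intermediate values appear rounded; rounded just once to 4 significant figures.
Convert: Sliding speed v = 25.28 mm/s = 0.02528 m/s. Distance L = v·t = 0.02528 m/s × 7979 s = 201.7 m.
Convert: Hardness H = 5.085 GPa = 5.085e+09 Pa.
Convert: Pin diameter d = 1.601 mm = 0.001601 m. Contact area A = π·d²/4 = π·(0.001601 m)²/4 = 2.013e-06 m².
Working in SI base units: W = 48.39 N, H = 5.085e+09 Pa, K = 1.054e-05.
Wear volume V = K·W·L/H = 1.054e-05 · 48.39 · 201.7 / 5.085e+09 = 2.023e-11 m³.
Mean wear depth h = V/A = 2.023e-11 / 2.013e-06 = 1.005e-05 m.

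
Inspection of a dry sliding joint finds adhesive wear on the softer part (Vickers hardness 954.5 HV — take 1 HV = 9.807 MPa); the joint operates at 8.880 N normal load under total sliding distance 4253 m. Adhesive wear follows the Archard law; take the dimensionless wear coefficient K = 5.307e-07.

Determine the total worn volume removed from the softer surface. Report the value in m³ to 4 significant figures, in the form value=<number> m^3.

The algebra carries full float precision. Printed values are rounded. Rounded just once to 4 significant figures.
Convert: Hardness H = 954.5 HV × 9.807 MPa/HV = 9361 MPa = 9.361e+09 Pa.
Restated in SI base units: W = 8.880 N, H = 9.361e+09 Pa, K = 5.307e-07.
Wear volume V = K·W·L/H = 5.307e-07 · 8.880 · 4253 / 9.361e+09 = 2.141e-12 m³.

value=2.141e-12 m^3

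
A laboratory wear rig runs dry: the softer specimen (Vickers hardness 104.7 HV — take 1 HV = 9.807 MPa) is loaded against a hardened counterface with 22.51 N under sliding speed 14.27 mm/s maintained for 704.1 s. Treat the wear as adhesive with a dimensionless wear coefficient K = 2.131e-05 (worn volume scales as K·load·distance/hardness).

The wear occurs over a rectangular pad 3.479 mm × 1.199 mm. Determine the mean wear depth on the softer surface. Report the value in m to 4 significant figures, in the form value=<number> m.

value=1.125e-06 m

Quoted intermediates are rounded — every step carries full float precision, and one last rounding, at four significant figures.
Convert: Sliding speed v = 14.27 mm/s = 0.01427 m/s. Distance covered L = v·t = 0.01427 m/s × 704.1 s = 10.05 m.
Convert: Hardness H = 104.7 HV × 9.807 MPa/HV = 1027 MPa = 1.027e+09 Pa.
Convert: Pad sides 3.479 mm × 1.199 mm = 0.003479 m × 0.001199 m. Contact area A = 0.003479 m × 0.001199 m = 4.171e-06 m².
In SI base units: W = 22.51 N, H = 1.027e+09 Pa, K = 2.131e-05.
By Archard's law, V = K·W·L/H = 2.131e-05 · 22.51 · 10.05 / 1.027e+09 = 4.694e-12 m³.
Average depth h = V/A = 4.694e-12 / 4.171e-06 = 1.125e-06 m.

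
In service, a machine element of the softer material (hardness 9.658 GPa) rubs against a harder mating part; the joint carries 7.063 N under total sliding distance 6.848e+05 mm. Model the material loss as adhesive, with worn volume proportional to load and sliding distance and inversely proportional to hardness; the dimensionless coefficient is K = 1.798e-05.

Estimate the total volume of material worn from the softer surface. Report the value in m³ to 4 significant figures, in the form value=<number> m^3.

value=9.004e-12 m^3

All working math keeps full precision; intermediates appear rounded. Rounded once at the end to 4 significant digits.
Convert: Total distance L = 6.848e+05 mm = 684.8 m.
Convert: Hardness H = 9.658 GPa = 9.658e+09 Pa.
Collected in SI base units: W = 7.063 N, H = 9.658e+09 Pa, K = 1.798e-05.
Wear volume V = K·W·L/H = 1.798e-05 · 7.063 · 684.8 / 9.658e+09 = 9.004e-12 m³.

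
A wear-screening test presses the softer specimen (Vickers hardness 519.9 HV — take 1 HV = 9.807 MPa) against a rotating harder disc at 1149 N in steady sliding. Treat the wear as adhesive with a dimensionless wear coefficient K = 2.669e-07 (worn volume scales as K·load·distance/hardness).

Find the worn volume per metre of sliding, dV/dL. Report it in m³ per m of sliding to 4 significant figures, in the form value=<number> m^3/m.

The computation runs at exact precision; intermediates are printed rounded, and one last rounding: four significant digits.
Hardness H = 519.9 HV × 9.807 MPa/HV = 5099 MPa = 5.099e+09 Pa.
Restated in SI base units: W = 1149 N, H = 5.099e+09 Pa, K = 2.669e-07.
Rate of wear dV/dL = K·W/H, so: 2.669e-07 · 1149 / 5.099e+09 = 6.015e-14 m³/m.

value=6.015e-14 m^3/m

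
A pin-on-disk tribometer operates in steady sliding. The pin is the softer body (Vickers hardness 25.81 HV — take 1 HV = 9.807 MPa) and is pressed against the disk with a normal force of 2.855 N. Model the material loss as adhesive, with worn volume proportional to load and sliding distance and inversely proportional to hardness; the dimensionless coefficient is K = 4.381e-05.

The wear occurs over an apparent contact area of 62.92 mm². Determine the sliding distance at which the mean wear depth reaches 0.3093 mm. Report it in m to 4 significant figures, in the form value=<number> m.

Intermediates are printed rounded — all arithmetic keeps exact precision — a single final rounding to four significant figures.
Convert: Hardness H = 25.81 HV × 9.807 MPa/HV = 253.1 MPa = 2.531e+08 Pa.
Convert: Contact area A = 62.92 mm² = 6.292e-05 m².
Convert: Depth limit h_lim = 0.3093 mm = 3.093e-04 m.
Expressed in SI base units: W = 2.855 N, H = 2.531e+08 Pa, K = 4.381e-05.
Limit volume V_lim = h_lim·A = 3.093e-04 · 6.292e-05 = 1.946e-08 m³.
Life L = V_lim·H/(K·W) = 1.946e-08 · 2.531e+08 / (4.381e-05 · 2.855) = 3.938e+04 m.

value=3.938e+04 m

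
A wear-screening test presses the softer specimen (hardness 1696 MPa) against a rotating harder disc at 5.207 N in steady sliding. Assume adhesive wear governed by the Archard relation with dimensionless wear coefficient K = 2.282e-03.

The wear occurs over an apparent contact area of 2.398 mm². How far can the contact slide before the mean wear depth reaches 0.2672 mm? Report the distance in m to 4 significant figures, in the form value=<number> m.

value=91.46 m

The algebra keeps full float precision. The intermediates are shown rounded. Rounded once at the end to four significant digits.
Convert: Hardness H = 1696 MPa = 1.696e+09 Pa.
Convert: Contact area A = 2.398 mm² = 2.398e-06 m².
Convert: Depth limit h_lim = 0.2672 mm = 2.672e-04 m.
As SI base values: W = 5.207 N, H = 1.696e+09 Pa, K = 2.282e-03.
Permissible volume V_lim = h_lim·A = 2.672e-04 · 2.398e-06 = 6.407e-10 m³.
Thus life L = V_lim·H/(K·W) = 6.407e-10 · 1.696e+09 / (2.282e-03 · 5.207) = 91.46 m.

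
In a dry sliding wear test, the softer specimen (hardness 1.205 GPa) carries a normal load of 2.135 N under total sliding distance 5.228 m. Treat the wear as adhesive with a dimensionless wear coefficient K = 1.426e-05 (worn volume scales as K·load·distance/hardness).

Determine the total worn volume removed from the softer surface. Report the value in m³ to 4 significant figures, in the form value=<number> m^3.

value=1.321e-13 m^3

The computation carries exact precision — intermediates are displayed rounded, and one last rounding, at four significant digits.
Convert: Hardness H = 1.205 GPa = 1.205e+09 Pa.
Working in SI base units: W = 2.135 N, H = 1.205e+09 Pa, K = 1.426e-05.
Archard relation: V = K·W·L/H = 1.426e-05 · 2.135 · 5.228 / 1.205e+09 = 1.321e-13 m³.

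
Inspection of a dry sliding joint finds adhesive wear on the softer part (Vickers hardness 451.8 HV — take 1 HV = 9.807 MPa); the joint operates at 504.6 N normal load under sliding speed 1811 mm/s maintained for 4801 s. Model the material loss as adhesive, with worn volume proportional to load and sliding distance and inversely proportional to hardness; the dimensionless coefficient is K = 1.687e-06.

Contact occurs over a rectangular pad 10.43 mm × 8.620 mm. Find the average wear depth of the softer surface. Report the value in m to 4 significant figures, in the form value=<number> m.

The intermediates are displayed rounded, and the computation carries exact precision. Rounded just once: four significant figures.
Sliding speed v = 1811 mm/s = 1.811 m/s. The distance L = v·t = 1.811 m/s × 4801 s = 8695 m.
Hardness H = 451.8 HV × 9.807 MPa/HV = 4431 MPa = 4.431e+09 Pa.
Pad sides 10.43 mm × 8.620 mm = 0.01043 m × 0.008620 m. Contact area A = 0.01043 m × 0.008620 m = 8.991e-05 m².
Restated in SI base units: W = 504.6 N, H = 4.431e+09 Pa, K = 1.687e-06.
By Archard's law, V = K·W·L/H = 1.687e-06 · 504.6 · 8695 / 4.431e+09 = 1.670e-09 m³.
Wear depth h = V/A = 1.670e-09 / 8.991e-05 = 1.858e-05 m.

value=1.858e-05 m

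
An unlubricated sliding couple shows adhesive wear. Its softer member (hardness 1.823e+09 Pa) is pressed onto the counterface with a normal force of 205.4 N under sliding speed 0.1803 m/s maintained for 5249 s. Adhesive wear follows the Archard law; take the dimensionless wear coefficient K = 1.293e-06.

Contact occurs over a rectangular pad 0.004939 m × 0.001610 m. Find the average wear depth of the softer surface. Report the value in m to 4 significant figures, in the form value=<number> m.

Intermediates are displayed rounded; all arithmetic keeps full float precision, and one final rounding, at 4 significant digits.
Distance covered L = v·t = 0.1803 m/s × 5249 s = 946.4 m.
Contact area A = 0.004939 m × 0.001610 m = 7.952e-06 m².
SI base units throughout: W = 205.4 N, H = 1.823e+09 Pa, K = 1.293e-06.
The Archard volume V = K·W·L/H = 1.293e-06 · 205.4 · 946.4 / 1.823e+09 = 1.379e-10 m³.
Depth of wear h = V/A = 1.379e-10 / 7.952e-06 = 1.734e-05 m.

value=1.734e-05 m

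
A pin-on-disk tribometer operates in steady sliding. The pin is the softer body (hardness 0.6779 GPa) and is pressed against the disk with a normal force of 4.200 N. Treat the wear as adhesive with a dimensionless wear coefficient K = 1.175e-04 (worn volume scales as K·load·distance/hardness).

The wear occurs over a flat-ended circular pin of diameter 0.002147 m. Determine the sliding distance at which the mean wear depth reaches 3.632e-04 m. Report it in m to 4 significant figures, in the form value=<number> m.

Intermediates are shown rounded, and all arithmetic keeps exact precision, and a lone final rounding to 4 significant figures.
Convert: Hardness H = 0.6779 GPa = 6.779e+08 Pa.
Convert: Contact area A = π·d²/4 = π·(0.002147 m)²/4 = 3.620e-06 m².
Restated in SI base units: W = 4.200 N, H = 6.779e+08 Pa, K = 1.175e-04.
Permissible volume V_lim = h_lim·A = 3.632e-04 · 3.620e-06 = 1.315e-09 m³.
Inverting, life L = V_lim·H/(K·W) = 1.315e-09 · 6.779e+08 / (1.175e-04 · 4.200) = 1806 m.

value=1806 m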